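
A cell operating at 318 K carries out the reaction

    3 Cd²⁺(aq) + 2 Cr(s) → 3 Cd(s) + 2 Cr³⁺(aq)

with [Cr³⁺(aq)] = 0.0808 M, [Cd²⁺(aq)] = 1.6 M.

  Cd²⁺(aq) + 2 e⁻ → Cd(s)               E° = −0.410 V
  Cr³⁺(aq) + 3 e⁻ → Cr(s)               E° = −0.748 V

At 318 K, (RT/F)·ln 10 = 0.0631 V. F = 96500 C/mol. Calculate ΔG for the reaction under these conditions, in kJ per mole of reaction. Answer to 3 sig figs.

−213 kJ/mol

With Cd²⁺/Cd reduced at the cathode, E°cell = −0.410 − (−0.748) = +0.338 V and n = 6.
Here Q = [Cr³⁺(aq)]^2 / [Cd²⁺(aq)]^3 = 0.00159 (log Q = −2.798), giving E = +0.338 − (0.0631/6)·(−2.798) = +0.3674 V.
Then ΔG = −nFE = −6 × 96500 × +0.3674 J/mol = −213 kJ/mol.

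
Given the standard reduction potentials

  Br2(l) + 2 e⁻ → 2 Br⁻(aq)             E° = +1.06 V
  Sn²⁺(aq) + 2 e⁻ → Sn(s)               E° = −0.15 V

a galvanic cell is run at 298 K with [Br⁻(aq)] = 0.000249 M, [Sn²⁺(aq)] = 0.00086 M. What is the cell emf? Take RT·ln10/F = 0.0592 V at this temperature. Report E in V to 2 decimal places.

+1.51 V

Since E°(Br₂/Br⁻) > E°(Sn²⁺/Sn), Br₂/Br⁻ serves as the cathode.
E°cell = +1.06 − (−0.15) = +1.21 V, with n = 2 electrons transferred.
Balancing gives Br2(l) + Sn(s) → 2 Br⁻(aq) + Sn²⁺(aq); hence Q = [Br⁻(aq)]^2·[Sn²⁺(aq)] = 5.33×10^−11 (log Q = −10.273).
E = E° − (0.0592/n)·log Q = +1.21 − (0.0592/2)(−10.273) = +1.51 V.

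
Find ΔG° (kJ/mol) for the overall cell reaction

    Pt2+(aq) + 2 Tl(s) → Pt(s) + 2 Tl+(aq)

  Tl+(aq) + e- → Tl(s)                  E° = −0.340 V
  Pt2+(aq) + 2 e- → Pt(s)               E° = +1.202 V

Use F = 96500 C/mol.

In the reaction as written Pt2+(aq) is reduced, so the Pt²⁺/Pt couple is the cathode and Tl⁺/Tl is the anode.
E°cell = +1.202 − (−0.340) = +1.542 V; balancing electrons gives n = 2.
ΔG° = −nFE°cell = −(2)(96500)(+1.542) J/mol = −298 kJ/mol.

−298 kJ/mol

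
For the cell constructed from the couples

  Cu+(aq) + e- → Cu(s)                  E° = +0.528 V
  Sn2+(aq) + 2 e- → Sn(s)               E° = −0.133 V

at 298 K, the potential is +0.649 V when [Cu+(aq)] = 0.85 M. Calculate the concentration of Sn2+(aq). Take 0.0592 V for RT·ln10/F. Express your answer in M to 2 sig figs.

1.8 M

With Cu⁺/Cu at the cathode and Sn²⁺/Sn at the anode, E°cell = +0.528 − (−0.133) = +0.661 V (n = 2).
Since E = E° − (0.0592/n)·log Q, log Q = n(E° − E)/0.0592 = 0.405.
Balancing electrons gives 2 Cu+(aq) + Sn(s) → 2 Cu(s) + Sn2+(aq); thus Q = [Sn2+(aq)] / [Cu+(aq)]^2.
Solving for the unknown gives log [Sn2+(aq)] = 0.264, so [Sn2+(aq)] ≈ 1.8 M.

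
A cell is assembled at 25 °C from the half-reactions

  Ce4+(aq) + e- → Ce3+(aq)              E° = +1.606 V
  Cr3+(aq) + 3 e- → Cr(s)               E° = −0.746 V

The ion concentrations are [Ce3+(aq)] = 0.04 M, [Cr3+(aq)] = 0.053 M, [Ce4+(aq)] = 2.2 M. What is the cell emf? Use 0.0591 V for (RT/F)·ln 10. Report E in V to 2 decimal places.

Since E°(Ce⁴⁺/Ce³⁺) > E°(Cr³⁺/Cr), Ce⁴⁺/Ce³⁺ serves as the cathode.
E°cell = +1.606 − (−0.746) = +2.352 V, with n = 3 electrons transferred.
Balancing gives 3 Ce4+(aq) + Cr(s) → 3 Ce3+(aq) + Cr3+(aq); hence Q = ([Ce3+(aq)]^3·[Cr3+(aq)]) / [Ce4+(aq)]^3 = 3.19×10^−7 (log Q = −6.497).
By the Nernst equation, E = +2.352 − (0.0591/3)·(−6.497) = +2.48 V.

+2.48 V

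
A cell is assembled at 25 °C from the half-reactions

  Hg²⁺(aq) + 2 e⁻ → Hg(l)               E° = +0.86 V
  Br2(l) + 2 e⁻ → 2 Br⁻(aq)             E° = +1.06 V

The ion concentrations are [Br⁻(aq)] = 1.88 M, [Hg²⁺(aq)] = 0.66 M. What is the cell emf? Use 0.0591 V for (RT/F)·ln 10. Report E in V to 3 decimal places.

+0.189 V

The Br₂/Br⁻ couple has the more positive E°, so it is the cathode; Hg²⁺/Hg is the anode.
E°cell = +1.06 − (+0.86) = +0.20 V, with n = 2 electrons transferred.
For the overall reaction Br2(l) + Hg(l) → 2 Br⁻(aq) + Hg²⁺(aq), Q = [Br⁻(aq)]^2·[Hg²⁺(aq)] = 2.33, giving log Q = 0.368.
E = E° − (0.0591/n)·log Q = +0.20 − (0.0591/2)(0.368) = +0.189 V.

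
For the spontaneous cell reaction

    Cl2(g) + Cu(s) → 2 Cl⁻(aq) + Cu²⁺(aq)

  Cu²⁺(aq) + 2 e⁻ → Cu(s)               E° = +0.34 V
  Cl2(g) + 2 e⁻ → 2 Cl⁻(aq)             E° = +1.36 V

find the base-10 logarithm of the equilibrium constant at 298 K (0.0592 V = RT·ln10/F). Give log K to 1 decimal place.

log K = 34.5

The Cl₂/Cl⁻ couple is reduced (cathode); E°cell = +1.36 − (+0.34) = +1.02 V with n = 2.
At equilibrium E = 0, so log K = nE°cell / 0.0592 = (2)(+1.02) / 0.0592 = 34.5.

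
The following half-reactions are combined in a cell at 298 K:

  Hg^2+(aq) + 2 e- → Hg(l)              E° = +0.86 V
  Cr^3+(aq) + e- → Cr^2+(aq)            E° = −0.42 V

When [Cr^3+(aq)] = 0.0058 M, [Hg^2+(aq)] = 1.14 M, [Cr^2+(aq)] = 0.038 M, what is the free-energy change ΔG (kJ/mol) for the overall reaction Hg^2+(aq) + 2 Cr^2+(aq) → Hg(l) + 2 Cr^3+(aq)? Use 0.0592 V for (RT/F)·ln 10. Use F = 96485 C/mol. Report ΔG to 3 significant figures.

−257 kJ/mol

E°cell = +0.86 − (−0.42) = +1.28 V; the balanced reaction transfers n = 2 electrons.
The reaction quotient is [Cr^3+(aq)]^2 / ([Hg^2+(aq)]·[Cr^2+(aq)]^2) = 0.0204; by Nernst, E = +1.28 − (0.0592/2)(−1.690) = +1.3300 V.
Finally ΔG = −nFE = −(2)(96485 C/mol)(+1.3300 V) = −257 kJ/mol.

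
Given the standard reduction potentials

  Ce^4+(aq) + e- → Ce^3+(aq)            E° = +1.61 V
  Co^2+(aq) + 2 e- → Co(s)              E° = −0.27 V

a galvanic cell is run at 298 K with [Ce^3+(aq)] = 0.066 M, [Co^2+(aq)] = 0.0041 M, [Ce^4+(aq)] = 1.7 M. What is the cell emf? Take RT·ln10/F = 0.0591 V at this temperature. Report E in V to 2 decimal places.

+2.03 V

Ce⁴⁺/Ce³⁺ is reduced (cathode, E° = +1.61 V) and Co²⁺/Co is oxidized (anode).
E°cell = +1.61 − (−0.27) = +1.88 V, with n = 2 electrons transferred.
Balancing gives 2 Ce^4+(aq) + Co(s) → 2 Ce^3+(aq) + Co^2+(aq); hence Q = ([Ce^3+(aq)]^2·[Co^2+(aq)]) / [Ce^4+(aq)]^2 = 6.18×10^−6 (log Q = −5.209).
E = E° − (0.0591/n)·log Q = +1.88 − (0.0591/2)(−5.209) = +2.03 V.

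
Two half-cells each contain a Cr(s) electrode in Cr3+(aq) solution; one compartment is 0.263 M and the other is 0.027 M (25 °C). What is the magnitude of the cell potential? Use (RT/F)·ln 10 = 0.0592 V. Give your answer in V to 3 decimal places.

0.020 V

For a concentration cell E°cell = 0, since both electrodes use the same couple.
The compartment with the higher Cr3+(aq) concentration (0.263 M) acts as the cathode; ions are reduced there and produced at the dilute (0.027 M) anode.
With n = 3, Ecell = −(0.0592/3)·log([dilute]/[conc]) = −(0.0592/3)·log(0.027/0.263) = +0.020 V.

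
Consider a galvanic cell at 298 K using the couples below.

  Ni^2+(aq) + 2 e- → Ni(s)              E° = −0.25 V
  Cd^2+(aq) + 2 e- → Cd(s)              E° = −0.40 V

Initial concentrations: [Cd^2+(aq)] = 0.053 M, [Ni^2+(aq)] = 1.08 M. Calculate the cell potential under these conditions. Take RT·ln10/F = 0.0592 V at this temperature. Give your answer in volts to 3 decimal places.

Since E°(Ni²⁺/Ni) > E°(Cd²⁺/Cd), Ni²⁺/Ni serves as the cathode.
The standard potential is −0.25 − (−0.40) = +0.15 V and the balanced reaction transfers n = 2 electrons.
For the overall reaction Ni^2+(aq) + Cd(s) → Ni(s) + Cd^2+(aq), Q = [Cd^2+(aq)] / [Ni^2+(aq)] = 0.0491, giving log Q = −1.309.
E = E° − (0.0592/n)·log Q = +0.15 − (0.0592/2)(−1.309) = +0.189 V.

+0.189 V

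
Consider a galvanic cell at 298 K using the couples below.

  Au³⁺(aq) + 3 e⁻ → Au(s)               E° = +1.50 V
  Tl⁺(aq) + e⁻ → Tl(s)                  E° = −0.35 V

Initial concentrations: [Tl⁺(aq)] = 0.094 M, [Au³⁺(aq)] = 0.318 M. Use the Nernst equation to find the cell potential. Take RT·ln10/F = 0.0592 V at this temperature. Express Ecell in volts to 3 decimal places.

Au³⁺/Au is reduced (cathode, E° = +1.50 V) and Tl⁺/Tl is oxidized (anode).
The standard potential is +1.50 − (−0.35) = +1.85 V and the balanced reaction transfers n = 3 electrons.
Balancing gives Au³⁺(aq) + 3 Tl(s) → Au(s) + 3 Tl⁺(aq); hence Q = [Tl⁺(aq)]^3 / [Au³⁺(aq)] = 0.00261 (log Q = −2.583).
E = E° − (0.0592/n)·log Q = +1.85 − (0.0592/3)(−2.583) = +1.901 V.

+1.901 V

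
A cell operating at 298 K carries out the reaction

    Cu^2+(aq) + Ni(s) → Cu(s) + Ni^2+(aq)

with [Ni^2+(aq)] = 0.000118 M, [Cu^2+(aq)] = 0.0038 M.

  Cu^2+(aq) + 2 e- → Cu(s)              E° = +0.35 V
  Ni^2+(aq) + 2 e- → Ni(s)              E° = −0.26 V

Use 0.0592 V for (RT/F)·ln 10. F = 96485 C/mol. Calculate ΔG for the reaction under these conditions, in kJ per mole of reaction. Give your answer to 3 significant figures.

−126 kJ/mol

The standard cell potential is +0.35 − (−0.26) = +0.61 V, with n = 2 electrons in the balanced equation.
Q = [Ni^2+(aq)] / [Cu^2+(aq)] = 0.0311, so log Q = −1.508 and E = +0.61 − (0.0592/2)(−1.508) = +0.6546 V.
ΔG = −nFE = −(2)(96485)(+0.6546) J/mol = −126 kJ/mol.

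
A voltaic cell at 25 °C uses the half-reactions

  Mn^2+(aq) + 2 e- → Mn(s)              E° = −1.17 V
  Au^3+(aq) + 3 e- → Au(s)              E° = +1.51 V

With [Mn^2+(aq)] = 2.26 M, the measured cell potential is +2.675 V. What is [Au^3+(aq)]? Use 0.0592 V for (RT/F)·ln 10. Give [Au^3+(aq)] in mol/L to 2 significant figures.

1.9 M

With Au³⁺/Au at the cathode and Mn²⁺/Mn at the anode, E°cell = +1.51 − (−1.17) = +2.68 V (n = 6).
From the Nernst equation, log Q = n(E° − E)/0.0592 = 6·(+2.68 − (+2.675))/0.0592 = 0.507.
For 2 Au^3+(aq) + 3 Mn(s) → 2 Au(s) + 3 Mn^2+(aq), the reaction quotient is Q = [Mn^2+(aq)]^3 / [Au^3+(aq)]^2.
Isolating [Au^3+(aq)] in Q = 10^{0.507} yields log [Au^3+(aq)] = 0.278, i.e. 1.9 M.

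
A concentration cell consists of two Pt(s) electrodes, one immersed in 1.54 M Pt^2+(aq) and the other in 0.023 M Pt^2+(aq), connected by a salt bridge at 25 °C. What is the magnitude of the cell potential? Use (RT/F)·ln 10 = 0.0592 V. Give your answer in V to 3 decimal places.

For a concentration cell E°cell = 0, since both electrodes use the same couple.
The compartment with the higher Pt^2+(aq) concentration (1.54 M) acts as the cathode; ions are reduced there and produced at the dilute (0.023 M) anode.
With n = 2, Ecell = −(0.0592/2)·log([dilute]/[conc]) = −(0.0592/2)·log(0.023/1.54) = +0.054 V.

0.054 V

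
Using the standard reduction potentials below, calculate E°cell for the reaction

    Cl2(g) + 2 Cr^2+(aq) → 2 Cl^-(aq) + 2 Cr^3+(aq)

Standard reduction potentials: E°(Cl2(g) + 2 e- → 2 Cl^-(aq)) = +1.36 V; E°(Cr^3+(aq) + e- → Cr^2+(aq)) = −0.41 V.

+1.77 V

Cl2(g) gains electrons, so the Cl₂/Cl⁻ couple is the cathode; the Cr³⁺/Cr²⁺ couple is the anode.
E°cell = E°(cathode) − E°(anode) = +1.36 − (−0.41) = +1.77 V.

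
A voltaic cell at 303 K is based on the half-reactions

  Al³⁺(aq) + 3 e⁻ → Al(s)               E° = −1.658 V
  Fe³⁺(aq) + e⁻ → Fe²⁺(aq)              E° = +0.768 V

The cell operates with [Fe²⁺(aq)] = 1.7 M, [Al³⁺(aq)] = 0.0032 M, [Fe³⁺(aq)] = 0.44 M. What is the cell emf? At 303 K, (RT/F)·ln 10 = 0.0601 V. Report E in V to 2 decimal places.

Fe³⁺/Fe²⁺ is reduced (cathode, E° = +0.768 V) and Al³⁺/Al is oxidized (anode).
The standard potential is +0.768 − (−1.658) = +2.426 V and the balanced reaction transfers n = 3 electrons.
The balanced reaction is 3 Fe³⁺(aq) + Al(s) → 3 Fe²⁺(aq) + Al³⁺(aq), so Q = ([Fe²⁺(aq)]^3·[Al³⁺(aq)]) / [Fe³⁺(aq)]^3 = 0.185 and log Q = −0.734.
By the Nernst equation, E = +2.426 − (0.0601/3)·(−0.734) = +2.44 V.

+2.44 V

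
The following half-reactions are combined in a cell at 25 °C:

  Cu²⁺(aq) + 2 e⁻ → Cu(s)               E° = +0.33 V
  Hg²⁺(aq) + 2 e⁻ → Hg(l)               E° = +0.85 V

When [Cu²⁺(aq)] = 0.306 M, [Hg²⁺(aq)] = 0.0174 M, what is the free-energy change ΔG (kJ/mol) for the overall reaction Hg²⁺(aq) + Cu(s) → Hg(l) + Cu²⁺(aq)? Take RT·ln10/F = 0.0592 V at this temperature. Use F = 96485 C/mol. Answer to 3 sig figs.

−93.2 kJ/mol

The standard cell potential is +0.85 − (+0.33) = +0.52 V, with n = 2 electrons in the balanced equation.
Here Q = [Cu²⁺(aq)] / [Hg²⁺(aq)] = 17.6 (log Q = 1.245), giving E = +0.52 − (0.0592/2)·(1.245) = +0.4831 V.
Then ΔG = −nFE = −2 × 96485 × +0.4831 J/mol = −93.2 kJ/mol.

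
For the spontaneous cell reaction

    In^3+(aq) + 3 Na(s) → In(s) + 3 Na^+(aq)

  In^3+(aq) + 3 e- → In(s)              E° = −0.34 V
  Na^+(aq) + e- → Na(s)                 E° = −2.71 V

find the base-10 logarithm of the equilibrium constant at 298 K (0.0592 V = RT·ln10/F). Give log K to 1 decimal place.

log K = 120.1

The In³⁺/In couple is reduced (cathode); E°cell = −0.34 − (−2.71) = +2.37 V with n = 3.
At equilibrium E = 0, so log K = nE°cell / 0.0592 = (3)(+2.37) / 0.0592 = 120.1.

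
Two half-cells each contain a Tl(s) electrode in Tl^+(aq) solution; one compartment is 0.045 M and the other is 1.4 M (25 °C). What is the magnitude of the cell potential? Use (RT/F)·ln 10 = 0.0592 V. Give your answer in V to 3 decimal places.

0.088 V

For a concentration cell E°cell = 0, since both electrodes use the same couple.
The compartment with the higher Tl^+(aq) concentration (1.4 M) acts as the cathode; ions are reduced there and produced at the dilute (0.045 M) anode.
With n = 1, Ecell = −(0.0592/1)·log([dilute]/[conc]) = −(0.0592/1)·log(0.045/1.4) = +0.088 V.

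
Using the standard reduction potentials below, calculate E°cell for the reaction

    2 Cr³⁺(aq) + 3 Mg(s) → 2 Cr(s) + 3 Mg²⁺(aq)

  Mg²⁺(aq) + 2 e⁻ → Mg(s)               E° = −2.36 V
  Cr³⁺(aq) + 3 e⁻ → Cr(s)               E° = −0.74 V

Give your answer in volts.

+1.62 V

Cr³⁺(aq) gains electrons, so the Cr³⁺/Cr couple is the cathode; the Mg²⁺/Mg couple is the anode.
E°cell = E°(cathode) − E°(anode) = −0.74 − (−2.36) = +1.62 V.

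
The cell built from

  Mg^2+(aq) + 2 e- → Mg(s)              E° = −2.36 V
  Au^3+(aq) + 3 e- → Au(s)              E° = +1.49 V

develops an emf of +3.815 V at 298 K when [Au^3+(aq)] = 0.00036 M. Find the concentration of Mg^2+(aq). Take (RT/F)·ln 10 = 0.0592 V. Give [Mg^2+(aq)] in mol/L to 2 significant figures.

0.077 M

With Au³⁺/Au at the cathode and Mg²⁺/Mg at the anode, E°cell = +1.49 − (−2.36) = +3.85 V (n = 6).
Since E = E° − (0.0592/n)·log Q, log Q = n(E° − E)/0.0592 = 3.547.
The balanced reaction is 2 Au^3+(aq) + 3 Mg(s) → 2 Au(s) + 3 Mg^2+(aq), so Q = [Mg^2+(aq)]^3 / [Au^3+(aq)]^2.
Solving for the unknown gives log [Mg^2+(aq)] = −1.113, so [Mg^2+(aq)] ≈ 0.077 M.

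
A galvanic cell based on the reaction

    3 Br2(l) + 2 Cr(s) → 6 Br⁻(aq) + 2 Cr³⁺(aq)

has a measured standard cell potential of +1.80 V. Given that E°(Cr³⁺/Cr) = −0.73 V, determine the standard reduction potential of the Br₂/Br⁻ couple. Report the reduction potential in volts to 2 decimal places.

+1.07 V

In the reaction as written the Br₂/Br⁻ couple is reduced (cathode) and Cr³⁺/Cr is oxidized (anode), so E°cell = E°(Br₂/Br⁻) − E°(Cr³⁺/Cr).
E°(Br₂/Br⁻) = E°cell + E°(anode) = +1.80 + (−0.73) = +1.07 V.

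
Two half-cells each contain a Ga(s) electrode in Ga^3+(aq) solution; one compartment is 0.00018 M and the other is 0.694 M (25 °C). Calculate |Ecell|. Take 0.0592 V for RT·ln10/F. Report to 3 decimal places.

For a concentration cell E°cell = 0, since both electrodes use the same couple.
The compartment with the higher Ga^3+(aq) concentration (0.694 M) acts as the cathode; ions are reduced there and produced at the dilute (0.00018 M) anode.
With n = 3, Ecell = −(0.0592/3)·log([dilute]/[conc]) = −(0.0592/3)·log(0.00018/0.694) = +0.071 V.

0.071 V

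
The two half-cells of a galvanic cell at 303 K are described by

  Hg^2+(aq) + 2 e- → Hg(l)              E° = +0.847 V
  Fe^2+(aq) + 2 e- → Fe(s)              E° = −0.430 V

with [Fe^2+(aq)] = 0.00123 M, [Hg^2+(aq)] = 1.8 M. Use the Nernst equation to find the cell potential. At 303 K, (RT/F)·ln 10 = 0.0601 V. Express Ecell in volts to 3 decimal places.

Hg²⁺/Hg is reduced (cathode, E° = +0.847 V) and Fe²⁺/Fe is oxidized (anode).
The standard potential is +0.847 − (−0.430) = +1.277 V and the balanced reaction transfers n = 2 electrons.
Balancing gives Hg^2+(aq) + Fe(s) → Hg(l) + Fe^2+(aq); hence Q = [Fe^2+(aq)] / [Hg^2+(aq)] = 0.000683 (log Q = −3.165).
Applying E = E° − (RT ln10/nF)·log Q gives +1.277 − (0.0601/2)(−3.165) = +1.372 V.

+1.372 V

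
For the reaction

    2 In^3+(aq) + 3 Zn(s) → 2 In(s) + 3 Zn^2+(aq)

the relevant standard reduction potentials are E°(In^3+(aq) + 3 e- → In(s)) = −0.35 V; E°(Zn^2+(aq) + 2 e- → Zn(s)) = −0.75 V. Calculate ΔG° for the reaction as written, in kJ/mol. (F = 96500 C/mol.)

−232 kJ/mol

In the reaction as written In^3+(aq) is reduced, so the In³⁺/In couple is the cathode and Zn²⁺/Zn is the anode.
E°cell = −0.35 − (−0.75) = +0.40 V; balancing electrons gives n = 6.
ΔG° = −nFE°cell = −(6)(96500)(+0.40) J/mol = −232 kJ/mol.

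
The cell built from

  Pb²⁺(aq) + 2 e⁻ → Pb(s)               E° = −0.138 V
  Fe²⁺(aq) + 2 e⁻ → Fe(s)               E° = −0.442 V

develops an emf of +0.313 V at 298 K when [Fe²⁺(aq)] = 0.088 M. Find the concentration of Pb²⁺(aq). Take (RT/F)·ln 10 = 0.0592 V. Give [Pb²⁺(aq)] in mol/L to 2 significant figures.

0.18 M

Pb²⁺/Pb is the cathode (higher E°); E°cell = −0.138 − (−0.442) = +0.304 V with n = 2.
From the Nernst equation, log Q = n(E° − E)/0.0592 = 2·(+0.304 − (+0.313))/0.0592 = −0.304.
The balanced reaction is Pb²⁺(aq) + Fe(s) → Pb(s) + Fe²⁺(aq), so Q = [Fe²⁺(aq)] / [Pb²⁺(aq)].
Isolating [Pb²⁺(aq)] in Q = 10^{−0.304} yields log [Pb²⁺(aq)] = −0.752, i.e. 0.18 M.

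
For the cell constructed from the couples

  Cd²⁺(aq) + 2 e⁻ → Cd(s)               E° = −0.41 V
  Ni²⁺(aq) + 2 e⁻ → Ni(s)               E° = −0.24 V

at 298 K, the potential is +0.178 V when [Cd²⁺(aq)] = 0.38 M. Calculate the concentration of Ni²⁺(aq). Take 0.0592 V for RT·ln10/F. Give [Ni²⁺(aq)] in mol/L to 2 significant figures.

With Ni²⁺/Ni at the cathode and Cd²⁺/Cd at the anode, E°cell = −0.24 − (−0.41) = +0.17 V (n = 2).
Since E = E° − (0.0592/n)·log Q, log Q = n(E° − E)/0.0592 = −0.270.
Balancing electrons gives Ni²⁺(aq) + Cd(s) → Ni(s) + Cd²⁺(aq); thus Q = [Cd²⁺(aq)] / [Ni²⁺(aq)].
Solving for the unknown gives log [Ni²⁺(aq)] = −0.150, so [Ni²⁺(aq)] ≈ 0.71 M.

0.71 M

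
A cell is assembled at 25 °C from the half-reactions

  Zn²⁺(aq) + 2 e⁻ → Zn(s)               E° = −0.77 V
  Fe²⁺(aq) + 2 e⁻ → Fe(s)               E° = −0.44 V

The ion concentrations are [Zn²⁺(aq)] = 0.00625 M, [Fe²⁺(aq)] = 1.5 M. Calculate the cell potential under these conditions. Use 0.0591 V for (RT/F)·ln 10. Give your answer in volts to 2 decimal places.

+0.40 V

Since E°(Fe²⁺/Fe) > E°(Zn²⁺/Zn), Fe²⁺/Fe serves as the cathode.
E°cell = −0.44 − (−0.77) = +0.33 V, with n = 2 electrons transferred.
The balanced reaction is Fe²⁺(aq) + Zn(s) → Fe(s) + Zn²⁺(aq), so Q = [Zn²⁺(aq)] / [Fe²⁺(aq)] = 0.00417 and log Q = −2.380.
E = E° − (0.0591/n)·log Q = +0.33 − (0.0591/2)(−2.380) = +0.40 V.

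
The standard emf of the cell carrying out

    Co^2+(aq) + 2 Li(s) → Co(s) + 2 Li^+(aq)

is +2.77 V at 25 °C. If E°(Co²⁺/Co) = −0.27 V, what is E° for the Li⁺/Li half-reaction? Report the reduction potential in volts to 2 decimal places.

−3.04 V

In the reaction as written the Co²⁺/Co couple is reduced (cathode) and Li⁺/Li is oxidized (anode), so E°cell = E°(Co²⁺/Co) − E°(Li⁺/Li).
E°(Li⁺/Li) = E°(cathode) − E°cell = −0.27 − (+2.77) = −3.04 V.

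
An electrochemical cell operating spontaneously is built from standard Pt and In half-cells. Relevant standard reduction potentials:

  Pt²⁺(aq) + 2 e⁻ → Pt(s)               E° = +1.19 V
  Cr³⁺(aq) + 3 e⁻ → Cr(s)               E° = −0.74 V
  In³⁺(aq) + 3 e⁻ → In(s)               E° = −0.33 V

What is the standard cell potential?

Of the two couples in this cell, the one with the more positive reduction potential is reduced at the cathode: here that is Pt²⁺/Pt (+1.19 V); In³⁺/In (−0.33 V) is the anode.
E°cell = E°(cathode) − E°(anode) = +1.19 − (−0.33) = +1.52 V.

+1.52 V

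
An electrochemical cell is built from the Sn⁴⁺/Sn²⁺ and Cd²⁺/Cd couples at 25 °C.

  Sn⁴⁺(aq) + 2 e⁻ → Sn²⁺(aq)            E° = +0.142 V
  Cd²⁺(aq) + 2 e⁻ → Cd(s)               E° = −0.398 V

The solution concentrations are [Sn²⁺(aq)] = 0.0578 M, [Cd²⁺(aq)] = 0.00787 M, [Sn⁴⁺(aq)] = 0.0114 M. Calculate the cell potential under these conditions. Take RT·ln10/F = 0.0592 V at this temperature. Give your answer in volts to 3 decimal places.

Sn⁴⁺/Sn²⁺ is reduced (cathode, E° = +0.142 V) and Cd²⁺/Cd is oxidized (anode).
E°cell = +0.142 − (−0.398) = +0.540 V, with n = 2 electrons transferred.
Balancing gives Sn⁴⁺(aq) + Cd(s) → Sn²⁺(aq) + Cd²⁺(aq); hence Q = ([Sn²⁺(aq)]·[Cd²⁺(aq)]) / [Sn⁴⁺(aq)] = 0.0399 (log Q = −1.399).
E = E° − (0.0592/n)·log Q = +0.540 − (0.0592/2)(−1.399) = +0.581 V.

+0.581 V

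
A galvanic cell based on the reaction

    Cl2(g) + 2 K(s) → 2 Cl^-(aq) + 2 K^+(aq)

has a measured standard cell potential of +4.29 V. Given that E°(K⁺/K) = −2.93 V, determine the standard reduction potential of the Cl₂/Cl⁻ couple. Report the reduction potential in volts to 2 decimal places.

In the reaction as written the Cl₂/Cl⁻ couple is reduced (cathode) and K⁺/K is oxidized (anode), so E°cell = E°(Cl₂/Cl⁻) − E°(K⁺/K).
E°(Cl₂/Cl⁻) = E°cell + E°(anode) = +4.29 + (−2.93) = +1.36 V.

+1.36 V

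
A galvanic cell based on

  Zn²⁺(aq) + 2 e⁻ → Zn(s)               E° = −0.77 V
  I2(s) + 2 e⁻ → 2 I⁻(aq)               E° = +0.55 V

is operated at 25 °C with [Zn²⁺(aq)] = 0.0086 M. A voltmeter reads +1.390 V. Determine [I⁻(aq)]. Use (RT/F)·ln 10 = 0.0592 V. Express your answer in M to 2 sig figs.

0.71 M

The I₂/I⁻ couple has the larger reduction potential, so it is the cathode: E°cell = +0.55 − (−0.77) = +1.32 V and n = 2.
Rearranging E = E° − (0.0592/n)·log Q gives log Q = 2(+1.32 − (+1.390))/0.0592 = −2.365.
The balanced reaction is I2(s) + Zn(s) → 2 I⁻(aq) + Zn²⁺(aq), so Q = [I⁻(aq)]^2·[Zn²⁺(aq)].
Isolating [I⁻(aq)] in Q = 10^{−2.365} yields log [I⁻(aq)] = −0.150, i.e. 0.71 M.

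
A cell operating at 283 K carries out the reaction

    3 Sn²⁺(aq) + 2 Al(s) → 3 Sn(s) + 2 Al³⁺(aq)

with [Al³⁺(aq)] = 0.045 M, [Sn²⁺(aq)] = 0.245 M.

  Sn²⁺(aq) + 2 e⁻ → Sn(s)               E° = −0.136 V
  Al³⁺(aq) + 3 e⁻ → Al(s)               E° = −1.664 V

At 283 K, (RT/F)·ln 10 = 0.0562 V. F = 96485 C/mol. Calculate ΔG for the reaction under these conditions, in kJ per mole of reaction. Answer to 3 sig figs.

−889 kJ/mol

With Sn²⁺/Sn reduced at the cathode, E°cell = −0.136 − (−1.664) = +1.528 V and n = 6.
Q = [Al³⁺(aq)]^2 / [Sn²⁺(aq)]^3 = 0.138, so log Q = −0.861 and E = +1.528 − (0.0562/6)(−0.861) = +1.5361 V.
ΔG = −nFE = −(6)(96485)(+1.5361) J/mol = −889 kJ/mol.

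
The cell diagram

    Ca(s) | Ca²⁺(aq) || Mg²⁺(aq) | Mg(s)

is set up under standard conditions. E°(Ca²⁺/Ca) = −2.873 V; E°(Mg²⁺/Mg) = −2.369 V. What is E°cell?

+0.504 V

By convention the left-hand electrode in cell notation is the anode (oxidation) and the right-hand electrode is the cathode (reduction).
E°cell = E°(right) − E°(left) = −2.369 − (−2.873) = +0.504 V.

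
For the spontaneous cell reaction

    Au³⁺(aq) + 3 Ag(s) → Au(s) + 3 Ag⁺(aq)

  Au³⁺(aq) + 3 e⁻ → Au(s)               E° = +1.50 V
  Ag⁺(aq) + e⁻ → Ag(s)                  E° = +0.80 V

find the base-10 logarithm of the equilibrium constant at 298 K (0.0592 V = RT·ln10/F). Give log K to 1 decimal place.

log K = 35.5

The Au³⁺/Au couple is reduced (cathode); E°cell = +1.50 − (+0.80) = +0.70 V with n = 3.
At equilibrium E = 0, so log K = nE°cell / 0.0592 = (3)(+0.70) / 0.0592 = 35.5.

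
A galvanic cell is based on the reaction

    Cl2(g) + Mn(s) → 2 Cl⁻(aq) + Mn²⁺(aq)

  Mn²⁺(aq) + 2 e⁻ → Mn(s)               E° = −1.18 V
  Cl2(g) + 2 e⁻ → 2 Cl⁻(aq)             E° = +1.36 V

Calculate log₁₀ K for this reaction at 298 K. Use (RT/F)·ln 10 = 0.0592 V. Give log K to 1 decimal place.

log K = 85.8

The Cl₂/Cl⁻ couple is reduced (cathode); E°cell = +1.36 − (−1.18) = +2.54 V with n = 2.
At equilibrium E = 0, so log K = nE°cell / 0.0592 = (2)(+2.54) / 0.0592 = 85.8.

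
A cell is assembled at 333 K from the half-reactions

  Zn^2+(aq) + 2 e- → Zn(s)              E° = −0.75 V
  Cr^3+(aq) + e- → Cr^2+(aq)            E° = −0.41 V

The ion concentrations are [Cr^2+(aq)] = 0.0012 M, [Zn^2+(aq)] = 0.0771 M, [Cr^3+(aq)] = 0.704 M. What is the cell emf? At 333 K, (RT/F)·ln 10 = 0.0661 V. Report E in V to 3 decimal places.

Cr³⁺/Cr²⁺ is reduced (cathode, E° = −0.41 V) and Zn²⁺/Zn is oxidized (anode).
The standard potential is −0.41 − (−0.75) = +0.34 V and the balanced reaction transfers n = 2 electrons.
For the overall reaction 2 Cr^3+(aq) + Zn(s) → 2 Cr^2+(aq) + Zn^2+(aq), Q = ([Cr^2+(aq)]^2·[Zn^2+(aq)]) / [Cr^3+(aq)]^2 = 2.24×10^−7, giving log Q = −6.650.
Applying E = E° − (RT ln10/nF)·log Q gives +0.34 − (0.0661/2)(−6.650) = +0.560 V.

+0.560 V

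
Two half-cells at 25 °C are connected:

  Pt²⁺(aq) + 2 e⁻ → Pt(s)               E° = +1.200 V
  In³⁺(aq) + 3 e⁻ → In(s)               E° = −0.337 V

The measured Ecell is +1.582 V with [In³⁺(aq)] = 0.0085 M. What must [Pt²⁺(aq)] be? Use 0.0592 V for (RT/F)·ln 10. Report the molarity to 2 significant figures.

1.4 M

Pt²⁺/Pt is the cathode (higher E°); E°cell = +1.200 − (−0.337) = +1.537 V with n = 6.
Rearranging E = E° − (0.0592/n)·log Q gives log Q = 6(+1.537 − (+1.582))/0.0592 = −4.561.
The balanced reaction is 3 Pt²⁺(aq) + 2 In(s) → 3 Pt(s) + 2 In³⁺(aq), so Q = [In³⁺(aq)]^2 / [Pt²⁺(aq)]^3.
Isolating [Pt²⁺(aq)] in Q = 10^{−4.561} yields log [Pt²⁺(aq)] = 0.140, i.e. 1.4 M.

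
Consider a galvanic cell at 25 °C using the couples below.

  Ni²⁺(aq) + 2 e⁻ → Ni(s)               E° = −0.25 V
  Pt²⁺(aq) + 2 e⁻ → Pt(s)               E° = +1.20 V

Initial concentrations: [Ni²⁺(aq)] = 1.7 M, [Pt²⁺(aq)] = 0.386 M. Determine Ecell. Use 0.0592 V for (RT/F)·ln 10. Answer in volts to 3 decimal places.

+1.431 V

The Pt²⁺/Pt couple has the more positive E°, so it is the cathode; Ni²⁺/Ni is the anode.
E°cell = +1.20 − (−0.25) = +1.45 V, with n = 2 electrons transferred.
The balanced reaction is Pt²⁺(aq) + Ni(s) → Pt(s) + Ni²⁺(aq), so Q = [Ni²⁺(aq)] / [Pt²⁺(aq)] = 4.4 and log Q = 0.644.
E = E° − (0.0592/n)·log Q = +1.45 − (0.0592/2)(0.644) = +1.431 V.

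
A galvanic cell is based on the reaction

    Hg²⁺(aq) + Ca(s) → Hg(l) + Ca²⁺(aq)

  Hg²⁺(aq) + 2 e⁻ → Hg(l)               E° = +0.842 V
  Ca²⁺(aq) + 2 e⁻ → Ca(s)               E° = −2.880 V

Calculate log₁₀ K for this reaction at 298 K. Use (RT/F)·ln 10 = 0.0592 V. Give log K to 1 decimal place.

log K = 125.7

The Hg²⁺/Hg couple is reduced (cathode); E°cell = +0.842 − (−2.880) = +3.722 V with n = 2.
At equilibrium E = 0, so log K = nE°cell / 0.0592 = (2)(+3.722) / 0.0592 = 125.7.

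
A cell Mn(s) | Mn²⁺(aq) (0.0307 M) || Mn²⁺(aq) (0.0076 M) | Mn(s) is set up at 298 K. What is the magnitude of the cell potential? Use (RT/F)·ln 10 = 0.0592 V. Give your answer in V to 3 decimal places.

For a concentration cell E°cell = 0, since both electrodes use the same couple.
The compartment with the higher Mn²⁺(aq) concentration (0.0307 M) acts as the cathode; ions are reduced there and produced at the dilute (0.0076 M) anode.
With n = 2, Ecell = −(0.0592/2)·log([dilute]/[conc]) = −(0.0592/2)·log(0.0076/0.0307) = +0.018 V.

0.018 V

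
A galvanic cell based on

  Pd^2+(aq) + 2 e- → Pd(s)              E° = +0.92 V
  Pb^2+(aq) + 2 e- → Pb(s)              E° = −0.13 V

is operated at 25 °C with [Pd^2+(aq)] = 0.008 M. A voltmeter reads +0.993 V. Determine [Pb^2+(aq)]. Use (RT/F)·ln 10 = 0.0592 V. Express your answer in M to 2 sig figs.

0.67 M

The Pd²⁺/Pd couple has the larger reduction potential, so it is the cathode: E°cell = +0.92 − (−0.13) = +1.05 V and n = 2.
Since E = E° − (0.0592/n)·log Q, log Q = n(E° − E)/0.0592 = 1.926.
Balancing electrons gives Pd^2+(aq) + Pb(s) → Pd(s) + Pb^2+(aq); thus Q = [Pb^2+(aq)] / [Pd^2+(aq)].
Solving for the unknown gives log [Pb^2+(aq)] = −0.171, so [Pb^2+(aq)] ≈ 0.67 M.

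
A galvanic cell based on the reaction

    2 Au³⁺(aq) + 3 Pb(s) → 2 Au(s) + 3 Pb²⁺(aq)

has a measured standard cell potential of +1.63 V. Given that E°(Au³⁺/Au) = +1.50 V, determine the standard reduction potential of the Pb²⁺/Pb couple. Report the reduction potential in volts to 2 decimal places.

−0.13 V

In the reaction as written the Au³⁺/Au couple is reduced (cathode) and Pb²⁺/Pb is oxidized (anode), so E°cell = E°(Au³⁺/Au) − E°(Pb²⁺/Pb).
E°(Pb²⁺/Pb) = E°(cathode) − E°cell = +1.50 − (+1.63) = −0.13 V.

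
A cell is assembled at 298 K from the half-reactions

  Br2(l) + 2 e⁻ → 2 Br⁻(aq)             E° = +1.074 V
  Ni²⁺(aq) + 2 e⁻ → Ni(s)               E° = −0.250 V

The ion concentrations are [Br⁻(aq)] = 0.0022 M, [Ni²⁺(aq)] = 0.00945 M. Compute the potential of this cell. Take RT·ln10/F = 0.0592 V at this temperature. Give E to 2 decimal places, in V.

The Br₂/Br⁻ couple has the more positive E°, so it is the cathode; Ni²⁺/Ni is the anode.
E°cell = E°cat − E°an = +1.074 − (−0.250) = +1.324 V; n = 2.
The balanced reaction is Br2(l) + Ni(s) → 2 Br⁻(aq) + Ni²⁺(aq), so Q = [Br⁻(aq)]^2·[Ni²⁺(aq)] = 4.57×10^−8 and log Q = −7.340.
By the Nernst equation, E = +1.324 − (0.0592/2)·(−7.340) = +1.54 V.

+1.54 V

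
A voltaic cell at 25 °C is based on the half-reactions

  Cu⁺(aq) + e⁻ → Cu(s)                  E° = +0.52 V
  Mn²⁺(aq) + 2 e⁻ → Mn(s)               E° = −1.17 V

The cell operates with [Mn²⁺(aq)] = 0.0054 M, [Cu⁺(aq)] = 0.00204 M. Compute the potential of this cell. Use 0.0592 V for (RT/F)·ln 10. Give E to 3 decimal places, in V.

Since E°(Cu⁺/Cu) > E°(Mn²⁺/Mn), Cu⁺/Cu serves as the cathode.
E°cell = E°cat − E°an = +0.52 − (−1.17) = +1.69 V; n = 2.
The balanced reaction is 2 Cu⁺(aq) + Mn(s) → 2 Cu(s) + Mn²⁺(aq), so Q = [Mn²⁺(aq)] / [Cu⁺(aq)]^2 = 1.3×10^3 and log Q = 3.113.
Applying E = E° − (RT ln10/nF)·log Q gives +1.69 − (0.0592/2)(3.113) = +1.598 V.

+1.598 V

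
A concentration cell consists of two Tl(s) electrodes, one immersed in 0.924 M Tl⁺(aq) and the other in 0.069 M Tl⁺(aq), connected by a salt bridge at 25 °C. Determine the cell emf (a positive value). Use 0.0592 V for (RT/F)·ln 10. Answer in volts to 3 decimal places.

For a concentration cell E°cell = 0, since both electrodes use the same couple.
The compartment with the higher Tl⁺(aq) concentration (0.924 M) acts as the cathode; ions are reduced there and produced at the dilute (0.069 M) anode.
With n = 1, Ecell = −(0.0592/1)·log([dilute]/[conc]) = −(0.0592/1)·log(0.069/0.924) = +0.067 V.

0.067 V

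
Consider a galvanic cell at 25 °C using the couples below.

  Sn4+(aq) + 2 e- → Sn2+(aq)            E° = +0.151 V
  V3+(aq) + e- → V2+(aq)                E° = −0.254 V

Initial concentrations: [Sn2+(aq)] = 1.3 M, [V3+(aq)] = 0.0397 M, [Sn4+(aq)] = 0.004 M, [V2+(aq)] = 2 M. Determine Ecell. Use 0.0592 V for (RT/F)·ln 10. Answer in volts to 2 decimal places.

Sn⁴⁺/Sn²⁺ is reduced (cathode, E° = +0.151 V) and V³⁺/V²⁺ is oxidized (anode).
The standard potential is +0.151 − (−0.254) = +0.405 V and the balanced reaction transfers n = 2 electrons.
The balanced reaction is Sn4+(aq) + 2 V2+(aq) → Sn2+(aq) + 2 V3+(aq), so Q = ([Sn2+(aq)]·[V3+(aq)]^2) / ([Sn4+(aq)]·[V2+(aq)]^2) = 0.128 and log Q = −0.893.
E = E° − (0.0592/n)·log Q = +0.405 − (0.0592/2)(−0.893) = +0.43 V.

+0.43 V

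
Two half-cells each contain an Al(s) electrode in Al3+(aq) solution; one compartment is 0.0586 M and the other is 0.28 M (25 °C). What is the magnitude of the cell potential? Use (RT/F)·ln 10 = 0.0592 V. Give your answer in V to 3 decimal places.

0.013 V

For a concentration cell E°cell = 0, since both electrodes use the same couple.
The compartment with the higher Al3+(aq) concentration (0.28 M) acts as the cathode; ions are reduced there and produced at the dilute (0.0586 M) anode.
With n = 3, Ecell = −(0.0592/3)·log([dilute]/[conc]) = −(0.0592/3)·log(0.0586/0.28) = +0.013 V.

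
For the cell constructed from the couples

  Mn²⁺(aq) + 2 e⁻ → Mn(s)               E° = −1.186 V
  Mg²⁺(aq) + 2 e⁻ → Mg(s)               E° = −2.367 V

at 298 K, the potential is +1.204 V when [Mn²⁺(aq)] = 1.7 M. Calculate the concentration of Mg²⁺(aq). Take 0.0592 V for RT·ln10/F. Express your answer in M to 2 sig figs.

0.28 M

The Mn²⁺/Mn couple has the larger reduction potential, so it is the cathode: E°cell = −1.186 − (−2.367) = +1.181 V and n = 2.
Since E = E° − (0.0592/n)·log Q, log Q = n(E° − E)/0.0592 = −0.777.
For Mn²⁺(aq) + Mg(s) → Mn(s) + Mg²⁺(aq), the reaction quotient is Q = [Mg²⁺(aq)] / [Mn²⁺(aq)].
Isolating [Mg²⁺(aq)] in Q = 10^{−0.777} yields log [Mg²⁺(aq)] = −0.547, i.e. 0.28 M.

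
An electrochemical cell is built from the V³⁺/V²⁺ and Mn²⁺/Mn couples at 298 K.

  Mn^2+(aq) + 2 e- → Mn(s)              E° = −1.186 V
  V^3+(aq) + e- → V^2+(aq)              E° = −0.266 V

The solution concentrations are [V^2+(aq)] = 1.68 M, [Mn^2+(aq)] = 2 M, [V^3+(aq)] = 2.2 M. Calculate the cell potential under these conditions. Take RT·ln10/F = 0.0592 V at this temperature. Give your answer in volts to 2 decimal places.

+0.92 V

V³⁺/V²⁺ is reduced (cathode, E° = −0.266 V) and Mn²⁺/Mn is oxidized (anode).
The standard potential is −0.266 − (−1.186) = +0.920 V and the balanced reaction transfers n = 2 electrons.
For the overall reaction 2 V^3+(aq) + Mn(s) → 2 V^2+(aq) + Mn^2+(aq), Q = ([V^2+(aq)]^2·[Mn^2+(aq)]) / [V^3+(aq)]^2 = 1.17, giving log Q = 0.067.
By the Nernst equation, E = +0.920 − (0.0592/2)·(0.067) = +0.92 V.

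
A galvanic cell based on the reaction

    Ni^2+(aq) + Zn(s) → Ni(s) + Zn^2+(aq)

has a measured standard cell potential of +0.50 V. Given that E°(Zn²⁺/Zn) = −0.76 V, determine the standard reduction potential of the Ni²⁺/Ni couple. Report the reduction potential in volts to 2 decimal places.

In the reaction as written the Ni²⁺/Ni couple is reduced (cathode) and Zn²⁺/Zn is oxidized (anode), so E°cell = E°(Ni²⁺/Ni) − E°(Zn²⁺/Zn).
E°(Ni²⁺/Ni) = E°cell + E°(anode) = +0.50 + (−0.76) = −0.26 V.

−0.26 V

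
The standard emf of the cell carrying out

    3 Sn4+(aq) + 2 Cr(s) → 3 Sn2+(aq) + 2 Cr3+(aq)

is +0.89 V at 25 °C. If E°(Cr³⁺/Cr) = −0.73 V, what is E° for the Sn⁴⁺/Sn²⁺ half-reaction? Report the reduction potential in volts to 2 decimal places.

In the reaction as written the Sn⁴⁺/Sn²⁺ couple is reduced (cathode) and Cr³⁺/Cr is oxidized (anode), so E°cell = E°(Sn⁴⁺/Sn²⁺) − E°(Cr³⁺/Cr).
E°(Sn⁴⁺/Sn²⁺) = E°cell + E°(anode) = +0.89 + (−0.73) = +0.16 V.

+0.16 V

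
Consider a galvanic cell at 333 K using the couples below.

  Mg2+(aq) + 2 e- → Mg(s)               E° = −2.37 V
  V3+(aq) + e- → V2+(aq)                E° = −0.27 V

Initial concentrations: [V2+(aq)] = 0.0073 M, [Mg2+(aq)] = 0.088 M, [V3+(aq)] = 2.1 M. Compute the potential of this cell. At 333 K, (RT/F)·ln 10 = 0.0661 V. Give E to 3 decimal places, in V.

+2.297 V

The V³⁺/V²⁺ couple has the more positive E°, so it is the cathode; Mg²⁺/Mg is the anode.
The standard potential is −0.27 − (−2.37) = +2.10 V and the balanced reaction transfers n = 2 electrons.
Balancing gives 2 V3+(aq) + Mg(s) → 2 V2+(aq) + Mg2+(aq); hence Q = ([V2+(aq)]^2·[Mg2+(aq)]) / [V3+(aq)]^2 = 1.06×10^−6 (log Q = −5.973).
Applying E = E° − (RT ln10/nF)·log Q gives +2.10 − (0.0661/2)(−5.973) = +2.297 V.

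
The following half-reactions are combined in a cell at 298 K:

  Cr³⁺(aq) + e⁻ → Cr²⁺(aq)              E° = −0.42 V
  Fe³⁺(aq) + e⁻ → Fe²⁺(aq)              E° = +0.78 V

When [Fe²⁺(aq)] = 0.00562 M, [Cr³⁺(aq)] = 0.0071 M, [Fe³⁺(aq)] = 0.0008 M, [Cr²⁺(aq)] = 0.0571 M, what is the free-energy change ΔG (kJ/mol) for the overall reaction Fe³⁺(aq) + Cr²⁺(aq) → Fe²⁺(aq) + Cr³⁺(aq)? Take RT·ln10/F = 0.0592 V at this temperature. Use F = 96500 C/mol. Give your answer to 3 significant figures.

E°cell = +0.78 − (−0.42) = +1.20 V; the balanced reaction transfers n = 1 electron.
The reaction quotient is ([Fe²⁺(aq)]·[Cr³⁺(aq)]) / ([Fe³⁺(aq)]·[Cr²⁺(aq)]) = 0.874; by Nernst, E = +1.20 − (0.0592/1)(−0.059) = +1.2035 V.
ΔG = −nFE = −(1)(96500)(+1.2035) J/mol = −116 kJ/mol.

−116 kJ/mol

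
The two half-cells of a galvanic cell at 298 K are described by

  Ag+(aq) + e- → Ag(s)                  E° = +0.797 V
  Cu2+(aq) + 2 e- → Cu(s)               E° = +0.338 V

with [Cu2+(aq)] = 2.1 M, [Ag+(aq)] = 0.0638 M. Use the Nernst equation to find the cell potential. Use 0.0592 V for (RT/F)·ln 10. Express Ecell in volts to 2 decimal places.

Ag⁺/Ag is reduced (cathode, E° = +0.797 V) and Cu²⁺/Cu is oxidized (anode).
E°cell = E°cat − E°an = +0.797 − (+0.338) = +0.459 V; n = 2.
For the overall reaction 2 Ag+(aq) + Cu(s) → 2 Ag(s) + Cu2+(aq), Q = [Cu2+(aq)] / [Ag+(aq)]^2 = 516, giving log Q = 2.713.
Applying E = E° − (RT ln10/nF)·log Q gives +0.459 − (0.0592/2)(2.713) = +0.38 V.

+0.38 V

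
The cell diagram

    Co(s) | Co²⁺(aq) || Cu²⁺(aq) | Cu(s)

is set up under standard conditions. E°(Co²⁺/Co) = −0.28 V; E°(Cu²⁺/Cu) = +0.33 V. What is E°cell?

+0.61 V

By convention the left-hand electrode in cell notation is the anode (oxidation) and the right-hand electrode is the cathode (reduction).
E°cell = E°(right) − E°(left) = +0.33 − (−0.28) = +0.61 V.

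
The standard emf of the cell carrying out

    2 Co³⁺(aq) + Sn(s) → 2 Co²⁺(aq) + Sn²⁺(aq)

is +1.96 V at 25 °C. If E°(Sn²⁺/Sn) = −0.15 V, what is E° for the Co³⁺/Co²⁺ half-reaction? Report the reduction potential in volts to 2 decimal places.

+1.81 V

In the reaction as written the Co³⁺/Co²⁺ couple is reduced (cathode) and Sn²⁺/Sn is oxidized (anode), so E°cell = E°(Co³⁺/Co²⁺) − E°(Sn²⁺/Sn).
E°(Co³⁺/Co²⁺) = E°cell + E°(anode) = +1.96 + (−0.15) = +1.81 V.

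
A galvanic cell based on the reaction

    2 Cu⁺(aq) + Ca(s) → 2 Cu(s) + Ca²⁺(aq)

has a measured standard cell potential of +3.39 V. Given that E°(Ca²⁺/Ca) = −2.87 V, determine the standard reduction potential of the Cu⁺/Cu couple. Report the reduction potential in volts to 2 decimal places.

+0.52 V

In the reaction as written the Cu⁺/Cu couple is reduced (cathode) and Ca²⁺/Ca is oxidized (anode), so E°cell = E°(Cu⁺/Cu) − E°(Ca²⁺/Ca).
E°(Cu⁺/Cu) = E°cell + E°(anode) = +3.39 + (−2.87) = +0.52 V.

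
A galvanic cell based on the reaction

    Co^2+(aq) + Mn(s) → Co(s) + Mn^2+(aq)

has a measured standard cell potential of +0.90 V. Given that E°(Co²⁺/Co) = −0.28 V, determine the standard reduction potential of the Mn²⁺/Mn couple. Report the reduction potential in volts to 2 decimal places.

−1.18 V

In the reaction as written the Co²⁺/Co couple is reduced (cathode) and Mn²⁺/Mn is oxidized (anode), so E°cell = E°(Co²⁺/Co) − E°(Mn²⁺/Mn).
E°(Mn²⁺/Mn) = E°(cathode) − E°cell = −0.28 − (+0.90) = −1.18 V.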